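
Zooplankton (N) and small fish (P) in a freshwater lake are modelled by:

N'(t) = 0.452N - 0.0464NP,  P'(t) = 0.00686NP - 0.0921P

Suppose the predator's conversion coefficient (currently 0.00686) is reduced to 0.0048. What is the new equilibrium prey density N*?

At the interior fixed point, setting dP/dt = 0 with P > 0 fixes N* = (predator death rate)/(NP coefficient) — independent of the other coefficients.
With the change, N* = 0.0921/0.0048 = 19.2; it rises from 13.4.

N* ≈ 19.2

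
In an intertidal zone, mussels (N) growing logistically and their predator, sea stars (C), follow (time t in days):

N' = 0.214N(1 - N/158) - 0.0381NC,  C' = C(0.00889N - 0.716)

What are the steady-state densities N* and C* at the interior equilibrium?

N* ≈ 80.5, C* ≈ 2.75

From dC/dt = 0 with C > 0: 0.00889N* = 0.716, so N* = 80.5.
Substitute into dN/dt = 0: 0.214(1 - 80.5/158) = 0.0381C*.
The bracket is 0.49, giving C* = 0.105/0.0381 = 2.75.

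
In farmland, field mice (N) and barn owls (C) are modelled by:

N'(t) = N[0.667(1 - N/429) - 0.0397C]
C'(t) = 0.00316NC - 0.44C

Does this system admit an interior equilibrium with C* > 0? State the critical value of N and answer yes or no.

Threshold N = 139; K > 139, so yes, the predator persists.

The predator equation gives dC/dt > 0 only when N > 0.44/0.00316 = 139.
Without the predator, N → K = 429. Since 429 > 139, the predator can invade and persist.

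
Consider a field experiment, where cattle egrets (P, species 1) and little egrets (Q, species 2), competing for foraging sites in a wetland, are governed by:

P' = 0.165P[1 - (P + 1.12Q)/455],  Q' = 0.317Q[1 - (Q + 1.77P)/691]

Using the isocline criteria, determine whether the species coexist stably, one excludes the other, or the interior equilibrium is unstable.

unstable coexistence (outcome depends on initial conditions)

Compare the nullcline intercepts: K1/α12 = 455/1.12 = 406 < K2 = 691; K2/α21 = 691/1.77 = 390 < K1 = 455.
Since both are reversed, neither can invade when rare; the interior point is a saddle.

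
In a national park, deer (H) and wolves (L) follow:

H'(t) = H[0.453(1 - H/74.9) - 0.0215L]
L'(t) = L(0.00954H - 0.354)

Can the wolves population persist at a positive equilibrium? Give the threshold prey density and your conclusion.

The predator equation gives dL/dt > 0 only when H > 0.354/0.00954 = 37.1.
Without the predator, H → K = 74.9. Since 74.9 > 37.1, the predator can invade and persist.

Threshold H = 37.1; K > 37.1, so yes, the predator persists.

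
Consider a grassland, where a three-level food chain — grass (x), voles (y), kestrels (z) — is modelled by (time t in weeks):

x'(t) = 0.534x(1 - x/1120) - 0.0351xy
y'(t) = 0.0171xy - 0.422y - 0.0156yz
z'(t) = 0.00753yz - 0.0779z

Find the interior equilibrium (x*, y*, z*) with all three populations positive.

From dz/dt = 0: 0.00753y* = 0.0779, so y* = 10.3.
From dx/dt = 0: 0.534(1 - x*/1120) = 0.0351·10.3, giving x* = 1120·(1 - 0.68) = 358.
From dy/dt = 0: 0.0171·358 - 0.422 = 0.0156z*, so z* = 5.71/0.0156 = 366.

x* ≈ 358, y* ≈ 10.3, z* ≈ 366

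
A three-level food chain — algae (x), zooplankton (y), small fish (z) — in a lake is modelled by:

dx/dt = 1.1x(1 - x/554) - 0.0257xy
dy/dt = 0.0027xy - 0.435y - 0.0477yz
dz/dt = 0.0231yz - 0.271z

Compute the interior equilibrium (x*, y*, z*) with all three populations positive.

From dz/dt = 0: 0.0231y* = 0.271, so y* = 11.7.
From dx/dt = 0: 1.1(1 - x*/554) = 0.0257·11.7, giving x* = 554·(1 - 0.274) = 402.
From dy/dt = 0: 0.0027·402 - 0.435 = 0.0477z*, so z* = 0.651/0.0477 = 13.6.

x* ≈ 402, y* ≈ 11.7, z* ≈ 13.6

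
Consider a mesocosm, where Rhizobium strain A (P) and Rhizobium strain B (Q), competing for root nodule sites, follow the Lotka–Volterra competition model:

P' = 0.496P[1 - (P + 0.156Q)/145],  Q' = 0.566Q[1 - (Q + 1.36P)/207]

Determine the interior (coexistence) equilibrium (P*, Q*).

Setting both brackets to zero gives the nullclines P + 0.156Q = 145 and 1.36P + Q = 207.
Substituting Q = 207 - 1.36P into the first: P(1 - 0.156·1.36) = 145 - 0.156·207.
So P* = 113/0.788 = 143, and then Q* = 207 - 1.36·143 = 12.4.

P* ≈ 143, Q* ≈ 12.4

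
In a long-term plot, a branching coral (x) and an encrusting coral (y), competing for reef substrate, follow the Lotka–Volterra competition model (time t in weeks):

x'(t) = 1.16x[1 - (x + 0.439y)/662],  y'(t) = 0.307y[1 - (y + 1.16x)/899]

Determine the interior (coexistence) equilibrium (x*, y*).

Setting both brackets to zero gives the nullclines x + 0.439y = 662 and 1.16x + y = 899.
Substituting y = 899 - 1.16x into the first: x(1 - 0.439·1.16) = 662 - 0.439·899.
So x* = 267/0.491 = 545, and then y* = 899 - 1.16·545 = 267.

x* ≈ 545, y* ≈ 267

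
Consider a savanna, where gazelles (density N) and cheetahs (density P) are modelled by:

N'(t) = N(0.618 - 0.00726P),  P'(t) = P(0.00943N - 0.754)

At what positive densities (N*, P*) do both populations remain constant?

Set dP/dt = 0 with P > 0: 0.00943N - 0.754 = 0, so N* = 0.754/0.00943 = 80.
Set dN/dt = 0 with N > 0: 0.618 - 0.00726P = 0, so P* = 0.618/0.00726 = 85.1.

N* ≈ 80, P* ≈ 85.1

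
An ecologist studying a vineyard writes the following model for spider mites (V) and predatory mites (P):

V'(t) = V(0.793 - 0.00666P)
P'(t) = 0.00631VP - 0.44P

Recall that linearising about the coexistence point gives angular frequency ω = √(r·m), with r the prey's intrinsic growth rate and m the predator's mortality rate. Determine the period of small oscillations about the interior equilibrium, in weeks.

T ≈ 10.6 weeks

Here r = 0.793 and m = 0.44, so r·m = 0.349.
ω = √0.349 = 0.591 per week, hence T = 2π/ω ≈ 10.6 weeks.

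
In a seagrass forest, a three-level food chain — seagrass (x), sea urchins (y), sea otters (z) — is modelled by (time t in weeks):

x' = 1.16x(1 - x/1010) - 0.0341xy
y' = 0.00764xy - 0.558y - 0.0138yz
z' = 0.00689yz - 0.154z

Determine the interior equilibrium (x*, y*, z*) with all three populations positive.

x* ≈ 346, y* ≈ 22.4, z* ≈ 151

From dz/dt = 0: 0.00689y* = 0.154, so y* = 22.4.
From dx/dt = 0: 1.16(1 - x*/1010) = 0.0341·22.4, giving x* = 1010·(1 - 0.657) = 346.
From dy/dt = 0: 0.00764·346 - 0.558 = 0.0138z*, so z* = 2.09/0.0138 = 151.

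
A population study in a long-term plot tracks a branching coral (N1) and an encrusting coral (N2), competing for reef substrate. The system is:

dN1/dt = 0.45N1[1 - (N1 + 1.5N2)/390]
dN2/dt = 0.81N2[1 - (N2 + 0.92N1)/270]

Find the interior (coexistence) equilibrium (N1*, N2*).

N1* ≈ 39.5, N2* ≈ 234

Setting both brackets to zero gives the nullclines N1 + 1.5N2 = 390 and 0.92N1 + N2 = 270.
Substituting N2 = 270 - 0.92N1 into the first: N1(1 - 1.5·0.92) = 390 - 1.5·270.
So N1* = -15/-0.38 = 39.5, and then N2* = 270 - 0.92·39.5 = 234.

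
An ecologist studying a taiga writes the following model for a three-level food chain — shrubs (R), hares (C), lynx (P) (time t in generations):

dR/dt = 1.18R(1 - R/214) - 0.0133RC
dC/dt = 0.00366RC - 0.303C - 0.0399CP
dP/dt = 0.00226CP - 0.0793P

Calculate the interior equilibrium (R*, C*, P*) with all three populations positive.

From dP/dt = 0: 0.00226C* = 0.0793, so C* = 35.1.
From dR/dt = 0: 1.18(1 - R*/214) = 0.0133·35.1, giving R* = 214·(1 - 0.395) = 129.
From dC/dt = 0: 0.00366·129 - 0.303 = 0.0399P*, so P* = 0.17/0.0399 = 4.27.

R* ≈ 129, C* ≈ 35.1, P* ≈ 4.27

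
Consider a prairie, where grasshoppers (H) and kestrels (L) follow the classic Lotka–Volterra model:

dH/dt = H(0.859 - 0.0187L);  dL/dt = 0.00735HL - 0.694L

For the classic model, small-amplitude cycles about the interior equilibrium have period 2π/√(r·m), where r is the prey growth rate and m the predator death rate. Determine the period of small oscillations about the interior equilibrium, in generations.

Here r = 0.859 and m = 0.694, so r·m = 0.596.
ω = √0.596 = 0.772 per generation, hence T = 2π/ω ≈ 8.14 generations.

T ≈ 8.14 generations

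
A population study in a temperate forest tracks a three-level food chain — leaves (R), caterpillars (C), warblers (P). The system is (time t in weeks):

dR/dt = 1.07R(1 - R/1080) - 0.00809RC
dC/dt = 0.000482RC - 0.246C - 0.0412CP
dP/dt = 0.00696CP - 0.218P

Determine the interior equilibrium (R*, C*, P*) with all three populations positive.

From dP/dt = 0: 0.00696C* = 0.218, so C* = 31.3.
From dR/dt = 0: 1.07(1 - R*/1080) = 0.00809·31.3, giving R* = 1080·(1 - 0.237) = 824.
From dC/dt = 0: 0.000482·824 - 0.246 = 0.0412P*, so P* = 0.151/0.0412 = 3.67.

R* ≈ 824, C* ≈ 31.3, P* ≈ 3.67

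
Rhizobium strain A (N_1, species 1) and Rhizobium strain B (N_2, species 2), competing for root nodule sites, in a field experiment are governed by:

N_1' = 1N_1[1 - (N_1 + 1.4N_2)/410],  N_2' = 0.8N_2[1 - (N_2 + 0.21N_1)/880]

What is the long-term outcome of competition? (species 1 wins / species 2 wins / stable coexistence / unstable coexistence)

species 2 excludes species 1

Compare the nullcline intercepts: K1/α12 = 410/1.4 = 293 < K2 = 880; K2/α21 = 880/0.21 = 4190 > K1 = 410.
Since the inequalities point opposite ways, species 2 can invade but species 1 cannot.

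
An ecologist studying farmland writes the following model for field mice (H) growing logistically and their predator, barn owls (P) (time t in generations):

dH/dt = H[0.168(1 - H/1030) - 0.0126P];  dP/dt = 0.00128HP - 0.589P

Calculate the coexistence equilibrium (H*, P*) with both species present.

H* ≈ 460, P* ≈ 7.38

From dP/dt = 0 with P > 0: 0.00128H* = 0.589, so H* = 460.
Substitute into dH/dt = 0: 0.168(1 - 460/1030) = 0.0126P*.
The bracket is 0.553, giving P* = 0.0929/0.0126 = 7.38.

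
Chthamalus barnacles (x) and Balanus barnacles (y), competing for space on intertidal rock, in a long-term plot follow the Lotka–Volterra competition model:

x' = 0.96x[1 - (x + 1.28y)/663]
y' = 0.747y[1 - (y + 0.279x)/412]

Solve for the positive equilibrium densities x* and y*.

x* ≈ 211, y* ≈ 353

Setting both brackets to zero gives the nullclines x + 1.28y = 663 and 0.279x + y = 412.
Substituting y = 412 - 0.279x into the first: x(1 - 1.28·0.279) = 663 - 1.28·412.
So x* = 136/0.643 = 211, and then y* = 412 - 0.279·211 = 353.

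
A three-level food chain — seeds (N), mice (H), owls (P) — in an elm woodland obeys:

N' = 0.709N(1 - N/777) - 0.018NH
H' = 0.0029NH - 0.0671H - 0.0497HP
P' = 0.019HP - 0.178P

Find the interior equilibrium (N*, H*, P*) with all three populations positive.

N* ≈ 592, H* ≈ 9.37, P* ≈ 33.2

From dP/dt = 0: 0.019H* = 0.178, so H* = 9.37.
From dN/dt = 0: 0.709(1 - N*/777) = 0.018·9.37, giving N* = 777·(1 - 0.238) = 592.
From dH/dt = 0: 0.0029·592 - 0.0671 = 0.0497P*, so P* = 1.65/0.0497 = 33.2.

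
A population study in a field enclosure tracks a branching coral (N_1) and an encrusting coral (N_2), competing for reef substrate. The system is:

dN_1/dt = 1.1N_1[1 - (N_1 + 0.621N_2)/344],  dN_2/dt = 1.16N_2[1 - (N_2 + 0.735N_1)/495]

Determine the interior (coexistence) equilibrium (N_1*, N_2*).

Setting both brackets to zero gives the nullclines N_1 + 0.621N_2 = 344 and 0.735N_1 + N_2 = 495.
Substituting N_2 = 495 - 0.735N_1 into the first: N_1(1 - 0.621·0.735) = 344 - 0.621·495.
So N_1* = 36.6/0.544 = 67.3, and then N_2* = 495 - 0.735·67.3 = 446.

N_1* ≈ 67.3, N_2* ≈ 446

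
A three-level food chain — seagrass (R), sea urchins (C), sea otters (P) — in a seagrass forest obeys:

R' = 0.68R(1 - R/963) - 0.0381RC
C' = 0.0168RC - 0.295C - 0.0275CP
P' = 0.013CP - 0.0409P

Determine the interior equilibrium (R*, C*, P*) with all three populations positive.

R* ≈ 793, C* ≈ 3.15, P* ≈ 474

From dP/dt = 0: 0.013C* = 0.0409, so C* = 3.15.
From dR/dt = 0: 0.68(1 - R*/963) = 0.0381·3.15, giving R* = 963·(1 - 0.176) = 793.
From dC/dt = 0: 0.0168·793 - 0.295 = 0.0275P*, so P* = 13/0.0275 = 474.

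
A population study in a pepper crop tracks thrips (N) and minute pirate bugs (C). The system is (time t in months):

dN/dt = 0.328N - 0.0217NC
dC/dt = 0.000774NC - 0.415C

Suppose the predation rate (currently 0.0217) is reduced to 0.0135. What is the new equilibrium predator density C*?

C* ≈ 24.3

At the interior fixed point, setting dN/dt = 0 with N > 0 fixes C* = (prey growth rate)/(NC coefficient) — independent of the other coefficients.
With the change, C* = 0.328/0.0135 = 24.3; it rises from 15.1.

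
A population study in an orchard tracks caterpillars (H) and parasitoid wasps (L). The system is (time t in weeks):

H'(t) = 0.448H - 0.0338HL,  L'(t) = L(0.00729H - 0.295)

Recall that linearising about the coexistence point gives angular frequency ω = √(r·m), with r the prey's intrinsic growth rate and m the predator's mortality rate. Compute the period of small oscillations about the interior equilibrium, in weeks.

T ≈ 17.3 weeks

Here r = 0.448 and m = 0.295, so r·m = 0.132.
ω = √0.132 = 0.364 per week, hence T = 2π/ω ≈ 17.3 weeks.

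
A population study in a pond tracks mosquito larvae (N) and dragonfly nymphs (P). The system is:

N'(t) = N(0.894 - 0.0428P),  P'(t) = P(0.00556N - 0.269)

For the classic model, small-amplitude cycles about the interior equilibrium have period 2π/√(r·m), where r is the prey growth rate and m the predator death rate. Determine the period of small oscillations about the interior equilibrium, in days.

T ≈ 12.8 days

Here r = 0.894 and m = 0.269, so r·m = 0.24.
ω = √0.24 = 0.49 per day, hence T = 2π/ω ≈ 12.8 days.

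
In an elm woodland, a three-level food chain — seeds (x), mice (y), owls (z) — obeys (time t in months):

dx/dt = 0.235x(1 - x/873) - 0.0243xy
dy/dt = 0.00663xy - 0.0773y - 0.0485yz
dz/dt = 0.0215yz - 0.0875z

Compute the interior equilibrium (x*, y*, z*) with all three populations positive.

x* ≈ 506, y* ≈ 4.07, z* ≈ 67.5

From dz/dt = 0: 0.0215y* = 0.0875, so y* = 4.07.
From dx/dt = 0: 0.235(1 - x*/873) = 0.0243·4.07, giving x* = 873·(1 - 0.421) = 506.
From dy/dt = 0: 0.00663·506 - 0.0773 = 0.0485z*, so z* = 3.27/0.0485 = 67.5.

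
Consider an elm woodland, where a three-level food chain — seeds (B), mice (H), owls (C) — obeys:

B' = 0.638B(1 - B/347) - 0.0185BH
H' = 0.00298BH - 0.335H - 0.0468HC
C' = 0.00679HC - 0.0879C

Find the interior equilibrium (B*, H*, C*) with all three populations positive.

B* ≈ 217, H* ≈ 12.9, C* ≈ 6.64

From dC/dt = 0: 0.00679H* = 0.0879, so H* = 12.9.
From dB/dt = 0: 0.638(1 - B*/347) = 0.0185·12.9, giving B* = 347·(1 - 0.375) = 217.
From dH/dt = 0: 0.00298·217 - 0.335 = 0.0468C*, so C* = 0.311/0.0468 = 6.64.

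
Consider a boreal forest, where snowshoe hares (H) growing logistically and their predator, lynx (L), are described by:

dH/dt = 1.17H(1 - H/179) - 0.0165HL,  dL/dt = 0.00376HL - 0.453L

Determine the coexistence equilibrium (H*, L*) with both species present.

From dL/dt = 0 with L > 0: 0.00376H* = 0.453, so H* = 120.
Substitute into dH/dt = 0: 1.17(1 - 120/179) = 0.0165L*.
The bracket is 0.327, giving L* = 0.383/0.0165 = 23.2.

H* ≈ 120, L* ≈ 23.2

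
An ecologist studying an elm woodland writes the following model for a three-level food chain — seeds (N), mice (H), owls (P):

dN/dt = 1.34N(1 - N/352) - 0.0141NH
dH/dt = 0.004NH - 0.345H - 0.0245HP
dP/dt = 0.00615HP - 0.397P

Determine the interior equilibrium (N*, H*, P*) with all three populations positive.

From dP/dt = 0: 0.00615H* = 0.397, so H* = 64.6.
From dN/dt = 0: 1.34(1 - N*/352) = 0.0141·64.6, giving N* = 352·(1 - 0.679) = 113.
From dH/dt = 0: 0.004·113 - 0.345 = 0.0245P*, so P* = 0.107/0.0245 = 4.35.

N* ≈ 113, H* ≈ 64.6, P* ≈ 4.35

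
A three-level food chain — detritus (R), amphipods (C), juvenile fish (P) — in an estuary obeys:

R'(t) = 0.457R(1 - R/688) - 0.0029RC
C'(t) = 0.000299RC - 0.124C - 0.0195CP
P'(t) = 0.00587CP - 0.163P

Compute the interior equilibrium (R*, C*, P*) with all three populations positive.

R* ≈ 567, C* ≈ 27.8, P* ≈ 2.33

From dP/dt = 0: 0.00587C* = 0.163, so C* = 27.8.
From dR/dt = 0: 0.457(1 - R*/688) = 0.0029·27.8, giving R* = 688·(1 - 0.176) = 567.
From dC/dt = 0: 0.000299·567 - 0.124 = 0.0195P*, so P* = 0.0455/0.0195 = 2.33.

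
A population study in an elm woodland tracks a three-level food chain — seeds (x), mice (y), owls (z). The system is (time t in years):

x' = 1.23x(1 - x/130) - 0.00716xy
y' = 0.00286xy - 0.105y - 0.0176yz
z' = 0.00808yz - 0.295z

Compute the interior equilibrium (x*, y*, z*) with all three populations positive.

x* ≈ 102, y* ≈ 36.5, z* ≈ 10.7

From dz/dt = 0: 0.00808y* = 0.295, so y* = 36.5.
From dx/dt = 0: 1.23(1 - x*/130) = 0.00716·36.5, giving x* = 130·(1 - 0.213) = 102.
From dy/dt = 0: 0.00286·102 - 0.105 = 0.0176z*, so z* = 0.188/0.0176 = 10.7.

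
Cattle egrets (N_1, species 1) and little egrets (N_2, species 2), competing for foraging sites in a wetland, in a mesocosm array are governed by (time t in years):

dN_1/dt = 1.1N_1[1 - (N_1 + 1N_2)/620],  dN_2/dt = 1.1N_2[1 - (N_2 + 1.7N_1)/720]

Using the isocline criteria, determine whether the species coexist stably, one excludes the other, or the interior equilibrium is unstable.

Compare the nullcline intercepts: K1/α12 = 620/1 = 620 < K2 = 720; K2/α21 = 720/1.7 = 424 < K1 = 620.
Since both are reversed, neither can invade when rare; the interior point is a saddle.

unstable coexistence (outcome depends on initial conditions)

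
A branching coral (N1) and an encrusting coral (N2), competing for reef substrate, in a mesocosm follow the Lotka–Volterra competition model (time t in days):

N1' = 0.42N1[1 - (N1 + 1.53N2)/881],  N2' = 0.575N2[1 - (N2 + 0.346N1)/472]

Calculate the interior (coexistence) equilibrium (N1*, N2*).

Setting both brackets to zero gives the nullclines N1 + 1.53N2 = 881 and 0.346N1 + N2 = 472.
Substituting N2 = 472 - 0.346N1 into the first: N1(1 - 1.53·0.346) = 881 - 1.53·472.
So N1* = 159/0.471 = 338, and then N2* = 472 - 0.346·338 = 355.

N1* ≈ 338, N2* ≈ 355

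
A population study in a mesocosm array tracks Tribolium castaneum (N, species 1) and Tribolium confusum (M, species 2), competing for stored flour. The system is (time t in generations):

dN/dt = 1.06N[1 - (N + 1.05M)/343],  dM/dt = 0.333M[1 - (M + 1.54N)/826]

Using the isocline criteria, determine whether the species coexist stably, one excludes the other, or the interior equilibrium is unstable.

Compare the nullcline intercepts: K1/α12 = 343/1.05 = 327 < K2 = 826; K2/α21 = 826/1.54 = 536 > K1 = 343.
Since the inequalities point opposite ways, species 2 can invade but species 1 cannot.

species 2 excludes species 1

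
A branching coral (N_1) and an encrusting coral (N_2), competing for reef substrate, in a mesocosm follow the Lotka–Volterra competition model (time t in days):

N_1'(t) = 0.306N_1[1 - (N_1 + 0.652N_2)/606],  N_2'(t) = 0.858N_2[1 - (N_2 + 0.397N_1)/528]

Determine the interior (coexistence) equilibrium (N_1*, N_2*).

Setting both brackets to zero gives the nullclines N_1 + 0.652N_2 = 606 and 0.397N_1 + N_2 = 528.
Substituting N_2 = 528 - 0.397N_1 into the first: N_1(1 - 0.652·0.397) = 606 - 0.652·528.
So N_1* = 262/0.741 = 353, and then N_2* = 528 - 0.397·353 = 388.

N_1* ≈ 353, N_2* ≈ 388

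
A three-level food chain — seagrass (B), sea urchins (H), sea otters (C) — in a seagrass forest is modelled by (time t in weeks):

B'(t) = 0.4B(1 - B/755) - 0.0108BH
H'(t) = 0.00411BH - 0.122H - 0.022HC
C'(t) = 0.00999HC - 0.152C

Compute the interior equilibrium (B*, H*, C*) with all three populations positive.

From dC/dt = 0: 0.00999H* = 0.152, so H* = 15.2.
From dB/dt = 0: 0.4(1 - B*/755) = 0.0108·15.2, giving B* = 755·(1 - 0.411) = 445.
From dH/dt = 0: 0.00411·445 - 0.122 = 0.022C*, so C* = 1.71/0.022 = 77.6.

B* ≈ 445, H* ≈ 15.2, C* ≈ 77.6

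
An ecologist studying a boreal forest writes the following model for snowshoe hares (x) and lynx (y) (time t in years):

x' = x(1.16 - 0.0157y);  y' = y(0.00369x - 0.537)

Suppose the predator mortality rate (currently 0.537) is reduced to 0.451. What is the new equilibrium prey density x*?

x* ≈ 122

At the interior fixed point, setting dy/dt = 0 with y > 0 fixes x* = (predator death rate)/(xy coefficient) — independent of the other coefficients.
With the change, x* = 0.451/0.00369 = 122; it falls from 146.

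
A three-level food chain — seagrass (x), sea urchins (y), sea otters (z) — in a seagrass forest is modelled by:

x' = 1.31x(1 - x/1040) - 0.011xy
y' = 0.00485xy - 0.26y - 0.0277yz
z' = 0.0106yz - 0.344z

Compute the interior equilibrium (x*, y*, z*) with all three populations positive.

x* ≈ 757, y* ≈ 32.5, z* ≈ 123

From dz/dt = 0: 0.0106y* = 0.344, so y* = 32.5.
From dx/dt = 0: 1.31(1 - x*/1040) = 0.011·32.5, giving x* = 1040·(1 - 0.273) = 757.
From dy/dt = 0: 0.00485·757 - 0.26 = 0.0277z*, so z* = 3.41/0.0277 = 123.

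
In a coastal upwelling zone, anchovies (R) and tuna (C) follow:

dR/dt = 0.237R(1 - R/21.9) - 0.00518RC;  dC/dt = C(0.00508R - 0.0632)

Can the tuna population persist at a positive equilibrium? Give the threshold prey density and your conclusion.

The predator equation gives dC/dt > 0 only when R > 0.0632/0.00508 = 12.4.
Without the predator, R → K = 21.9. Since 21.9 > 12.4, the predator can invade and persist.

Threshold R = 12.4; K > 12.4, so yes, the predator persists.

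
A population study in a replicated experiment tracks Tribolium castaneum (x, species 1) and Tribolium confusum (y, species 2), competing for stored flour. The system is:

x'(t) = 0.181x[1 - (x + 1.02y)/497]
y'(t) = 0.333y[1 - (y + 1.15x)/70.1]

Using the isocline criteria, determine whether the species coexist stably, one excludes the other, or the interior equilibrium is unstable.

Compare the nullcline intercepts: K1/α12 = 497/1.02 = 487 > K2 = 70.1; K2/α21 = 70.1/1.15 = 61 < K1 = 497.
Since the inequalities point opposite ways, species 1 can invade but species 2 cannot.

species 1 excludes species 2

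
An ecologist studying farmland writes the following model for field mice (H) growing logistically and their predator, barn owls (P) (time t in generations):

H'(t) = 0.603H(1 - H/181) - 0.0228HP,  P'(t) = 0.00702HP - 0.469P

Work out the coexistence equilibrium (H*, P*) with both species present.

H* ≈ 66.8, P* ≈ 16.7

From dP/dt = 0 with P > 0: 0.00702H* = 0.469, so H* = 66.8.
Substitute into dH/dt = 0: 0.603(1 - 66.8/181) = 0.0228P*.
The bracket is 0.631, giving P* = 0.38/0.0228 = 16.7.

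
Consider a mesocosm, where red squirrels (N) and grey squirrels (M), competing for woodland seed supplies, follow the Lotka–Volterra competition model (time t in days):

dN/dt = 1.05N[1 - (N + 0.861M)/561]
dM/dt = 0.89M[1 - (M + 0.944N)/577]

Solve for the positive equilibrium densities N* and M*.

Setting both brackets to zero gives the nullclines N + 0.861M = 561 and 0.944N + M = 577.
Substituting M = 577 - 0.944N into the first: N(1 - 0.861·0.944) = 561 - 0.861·577.
So N* = 64.2/0.187 = 343, and then M* = 577 - 0.944·343 = 253.

N* ≈ 343, M* ≈ 253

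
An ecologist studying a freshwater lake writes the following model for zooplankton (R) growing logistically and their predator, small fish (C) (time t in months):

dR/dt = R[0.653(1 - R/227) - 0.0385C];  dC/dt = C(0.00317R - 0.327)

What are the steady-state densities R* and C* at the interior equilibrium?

From dC/dt = 0 with C > 0: 0.00317R* = 0.327, so R* = 103.
Substitute into dR/dt = 0: 0.653(1 - 103/227) = 0.0385C*.
The bracket is 0.546, giving C* = 0.356/0.0385 = 9.25.

R* ≈ 103, C* ≈ 9.25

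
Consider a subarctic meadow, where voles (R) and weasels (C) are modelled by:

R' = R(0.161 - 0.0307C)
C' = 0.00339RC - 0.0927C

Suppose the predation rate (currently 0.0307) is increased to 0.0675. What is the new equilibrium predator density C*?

C* ≈ 2.39

At the interior fixed point, setting dR/dt = 0 with R > 0 fixes C* = (prey growth rate)/(RC coefficient) — independent of the other coefficients.
With the change, C* = 0.161/0.0675 = 2.39; it falls from 5.24.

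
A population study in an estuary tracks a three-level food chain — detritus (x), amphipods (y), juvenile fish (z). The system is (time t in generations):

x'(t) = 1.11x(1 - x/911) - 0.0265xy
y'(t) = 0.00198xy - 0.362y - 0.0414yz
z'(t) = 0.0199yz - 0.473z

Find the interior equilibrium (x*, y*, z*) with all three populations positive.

From dz/dt = 0: 0.0199y* = 0.473, so y* = 23.8.
From dx/dt = 0: 1.11(1 - x*/911) = 0.0265·23.8, giving x* = 911·(1 - 0.567) = 394.
From dy/dt = 0: 0.00198·394 - 0.362 = 0.0414z*, so z* = 0.418/0.0414 = 10.1.

x* ≈ 394, y* ≈ 23.8, z* ≈ 10.1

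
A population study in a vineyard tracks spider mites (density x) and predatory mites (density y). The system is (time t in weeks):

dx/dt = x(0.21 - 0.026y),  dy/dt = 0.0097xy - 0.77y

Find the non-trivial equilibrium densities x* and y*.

x* ≈ 79.4, y* ≈ 8.08

Set dy/dt = 0 with y > 0: 0.0097x - 0.77 = 0, so x* = 0.77/0.0097 = 79.4.
Set dx/dt = 0 with x > 0: 0.21 - 0.026y = 0, so y* = 0.21/0.026 = 8.08.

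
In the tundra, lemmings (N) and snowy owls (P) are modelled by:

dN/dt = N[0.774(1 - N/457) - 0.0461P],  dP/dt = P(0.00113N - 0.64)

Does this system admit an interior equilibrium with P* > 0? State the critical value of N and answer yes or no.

Threshold N = 566; K < 566, so no, the predator goes extinct.

The predator equation gives dP/dt > 0 only when N > 0.64/0.00113 = 566.
Without the predator, N → K = 457. Since 457 < 566, the predator cannot invade.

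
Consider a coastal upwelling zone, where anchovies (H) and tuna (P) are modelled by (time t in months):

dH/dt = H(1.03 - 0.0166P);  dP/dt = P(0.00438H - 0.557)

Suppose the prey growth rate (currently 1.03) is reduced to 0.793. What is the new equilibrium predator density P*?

At the interior fixed point, setting dH/dt = 0 with H > 0 fixes P* = (prey growth rate)/(HP coefficient) — independent of the other coefficients.
With the change, P* = 0.793/0.0166 = 47.8; it falls from 62.

P* ≈ 47.8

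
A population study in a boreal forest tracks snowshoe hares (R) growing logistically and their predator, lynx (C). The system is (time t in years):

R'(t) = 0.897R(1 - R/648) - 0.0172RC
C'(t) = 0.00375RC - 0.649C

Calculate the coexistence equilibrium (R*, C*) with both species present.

R* ≈ 173, C* ≈ 38.2

From dC/dt = 0 with C > 0: 0.00375R* = 0.649, so R* = 173.
Substitute into dR/dt = 0: 0.897(1 - 173/648) = 0.0172C*.
The bracket is 0.733, giving C* = 0.657/0.0172 = 38.2.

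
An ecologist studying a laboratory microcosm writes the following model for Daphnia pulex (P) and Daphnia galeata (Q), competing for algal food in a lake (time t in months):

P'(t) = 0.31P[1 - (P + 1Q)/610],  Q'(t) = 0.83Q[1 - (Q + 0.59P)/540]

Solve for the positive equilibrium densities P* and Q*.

Setting both brackets to zero gives the nullclines P + 1Q = 610 and 0.59P + Q = 540.
Substituting Q = 540 - 0.59P into the first: P(1 - 1·0.59) = 610 - 1·540.
So P* = 70/0.41 = 171, and then Q* = 540 - 0.59·171 = 439.

P* ≈ 171, Q* ≈ 439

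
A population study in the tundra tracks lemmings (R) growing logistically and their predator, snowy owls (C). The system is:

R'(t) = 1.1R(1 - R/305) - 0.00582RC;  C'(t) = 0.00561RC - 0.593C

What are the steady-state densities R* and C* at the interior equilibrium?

From dC/dt = 0 with C > 0: 0.00561R* = 0.593, so R* = 106.
Substitute into dR/dt = 0: 1.1(1 - 106/305) = 0.00582C*.
The bracket is 0.653, giving C* = 0.719/0.00582 = 124.

R* ≈ 106, C* ≈ 124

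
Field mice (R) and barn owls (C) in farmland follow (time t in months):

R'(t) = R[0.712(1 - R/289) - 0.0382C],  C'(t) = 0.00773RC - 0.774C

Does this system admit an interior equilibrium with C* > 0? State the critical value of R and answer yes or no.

Threshold R = 100; K > 100, so yes, the predator persists.

The predator equation gives dC/dt > 0 only when R > 0.774/0.00773 = 100.
Without the predator, R → K = 289. Since 289 > 100, the predator can invade and persist.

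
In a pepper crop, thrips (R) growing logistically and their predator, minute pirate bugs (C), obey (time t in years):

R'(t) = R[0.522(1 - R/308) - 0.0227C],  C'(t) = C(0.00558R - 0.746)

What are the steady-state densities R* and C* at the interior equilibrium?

From dC/dt = 0 with C > 0: 0.00558R* = 0.746, so R* = 134.
Substitute into dR/dt = 0: 0.522(1 - 134/308) = 0.0227C*.
The bracket is 0.566, giving C* = 0.295/0.0227 = 13.

R* ≈ 134, C* ≈ 13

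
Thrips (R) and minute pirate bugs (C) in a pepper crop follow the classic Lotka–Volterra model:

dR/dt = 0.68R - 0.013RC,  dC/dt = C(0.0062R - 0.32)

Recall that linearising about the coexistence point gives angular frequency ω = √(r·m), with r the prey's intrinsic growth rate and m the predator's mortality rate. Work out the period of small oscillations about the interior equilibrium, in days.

Here r = 0.68 and m = 0.32, so r·m = 0.218.
ω = √0.218 = 0.466 per day, hence T = 2π/ω ≈ 13.5 days.

T ≈ 13.5 days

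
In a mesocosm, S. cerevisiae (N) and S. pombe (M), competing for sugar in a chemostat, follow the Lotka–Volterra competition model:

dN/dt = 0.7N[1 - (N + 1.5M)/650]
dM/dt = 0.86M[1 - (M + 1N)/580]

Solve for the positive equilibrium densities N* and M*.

N* ≈ 440, M* ≈ 140

Setting both brackets to zero gives the nullclines N + 1.5M = 650 and 1N + M = 580.
Substituting M = 580 - 1N into the first: N(1 - 1.5·1) = 650 - 1.5·580.
So N* = -220/-0.5 = 440, and then M* = 580 - 1·440 = 140.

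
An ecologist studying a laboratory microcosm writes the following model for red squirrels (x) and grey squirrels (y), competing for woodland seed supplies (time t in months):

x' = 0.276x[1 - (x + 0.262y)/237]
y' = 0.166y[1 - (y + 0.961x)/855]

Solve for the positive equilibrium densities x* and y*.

Setting both brackets to zero gives the nullclines x + 0.262y = 237 and 0.961x + y = 855.
Substituting y = 855 - 0.961x into the first: x(1 - 0.262·0.961) = 237 - 0.262·855.
So x* = 13/0.748 = 17.4, and then y* = 855 - 0.961·17.4 = 838.

x* ≈ 17.4, y* ≈ 838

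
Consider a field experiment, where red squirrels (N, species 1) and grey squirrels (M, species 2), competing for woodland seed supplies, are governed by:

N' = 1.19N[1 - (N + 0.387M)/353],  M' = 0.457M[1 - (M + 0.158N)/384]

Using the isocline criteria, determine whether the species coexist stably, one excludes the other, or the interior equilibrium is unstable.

Compare the nullcline intercepts: K1/α12 = 353/0.387 = 912 > K2 = 384; K2/α21 = 384/0.158 = 2430 > K1 = 353.
Since both inequalities hold, each species can invade when rare, so the interior equilibrium is stable.

stable coexistence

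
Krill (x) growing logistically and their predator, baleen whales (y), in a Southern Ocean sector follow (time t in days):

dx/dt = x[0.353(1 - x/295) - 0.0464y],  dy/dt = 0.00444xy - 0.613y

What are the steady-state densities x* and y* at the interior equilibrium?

x* ≈ 138, y* ≈ 4.05

From dy/dt = 0 with y > 0: 0.00444x* = 0.613, so x* = 138.
Substitute into dx/dt = 0: 0.353(1 - 138/295) = 0.0464y*.
The bracket is 0.532, giving y* = 0.188/0.0464 = 4.05.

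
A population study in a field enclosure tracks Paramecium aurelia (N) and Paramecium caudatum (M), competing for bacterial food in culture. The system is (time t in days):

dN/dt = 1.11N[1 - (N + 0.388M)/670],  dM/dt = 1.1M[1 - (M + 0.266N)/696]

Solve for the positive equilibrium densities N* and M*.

N* ≈ 446, M* ≈ 577

Setting both brackets to zero gives the nullclines N + 0.388M = 670 and 0.266N + M = 696.
Substituting M = 696 - 0.266N into the first: N(1 - 0.388·0.266) = 670 - 0.388·696.
So N* = 400/0.897 = 446, and then M* = 696 - 0.266·446 = 577.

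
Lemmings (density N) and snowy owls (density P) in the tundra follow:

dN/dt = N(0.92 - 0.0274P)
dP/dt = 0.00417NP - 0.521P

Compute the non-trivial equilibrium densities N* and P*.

N* ≈ 125, P* ≈ 33.6

Set dP/dt = 0 with P > 0: 0.00417N - 0.521 = 0, so N* = 0.521/0.00417 = 125.
Set dN/dt = 0 with N > 0: 0.92 - 0.0274P = 0, so P* = 0.92/0.0274 = 33.6.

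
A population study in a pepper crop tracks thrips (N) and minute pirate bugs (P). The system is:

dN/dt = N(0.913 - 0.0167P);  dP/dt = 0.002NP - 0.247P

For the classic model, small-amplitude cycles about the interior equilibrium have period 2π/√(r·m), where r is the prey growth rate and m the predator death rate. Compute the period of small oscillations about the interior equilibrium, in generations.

Here r = 0.913 and m = 0.247, so r·m = 0.226.
ω = √0.226 = 0.475 per generation, hence T = 2π/ω ≈ 13.2 generations.

T ≈ 13.2 generations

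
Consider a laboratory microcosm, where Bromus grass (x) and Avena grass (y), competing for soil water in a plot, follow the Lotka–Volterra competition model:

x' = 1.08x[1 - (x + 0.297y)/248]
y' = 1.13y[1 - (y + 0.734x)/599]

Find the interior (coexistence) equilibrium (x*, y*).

Setting both brackets to zero gives the nullclines x + 0.297y = 248 and 0.734x + y = 599.
Substituting y = 599 - 0.734x into the first: x(1 - 0.297·0.734) = 248 - 0.297·599.
So x* = 70.1/0.782 = 89.6, and then y* = 599 - 0.734·89.6 = 533.

x* ≈ 89.6, y* ≈ 533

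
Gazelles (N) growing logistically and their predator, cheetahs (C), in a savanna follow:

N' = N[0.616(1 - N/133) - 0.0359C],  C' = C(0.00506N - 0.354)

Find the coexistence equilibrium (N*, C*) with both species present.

N* ≈ 70, C* ≈ 8.13

From dC/dt = 0 with C > 0: 0.00506N* = 0.354, so N* = 70.
Substitute into dN/dt = 0: 0.616(1 - 70/133) = 0.0359C*.
The bracket is 0.474, giving C* = 0.292/0.0359 = 8.13.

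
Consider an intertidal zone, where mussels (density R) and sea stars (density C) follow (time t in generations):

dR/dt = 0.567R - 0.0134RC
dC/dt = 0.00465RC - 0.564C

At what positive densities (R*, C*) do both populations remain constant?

R* ≈ 121, C* ≈ 42.3

Set dC/dt = 0 with C > 0: 0.00465R - 0.564 = 0, so R* = 0.564/0.00465 = 121.
Set dR/dt = 0 with R > 0: 0.567 - 0.0134C = 0, so C* = 0.567/0.0134 = 42.3.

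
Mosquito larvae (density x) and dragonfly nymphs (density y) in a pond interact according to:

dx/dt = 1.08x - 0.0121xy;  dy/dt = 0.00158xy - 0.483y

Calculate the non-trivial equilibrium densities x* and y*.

x* ≈ 306, y* ≈ 89.3

Set dy/dt = 0 with y > 0: 0.00158x - 0.483 = 0, so x* = 0.483/0.00158 = 306.
Set dx/dt = 0 with x > 0: 1.08 - 0.0121y = 0, so y* = 1.08/0.0121 = 89.3.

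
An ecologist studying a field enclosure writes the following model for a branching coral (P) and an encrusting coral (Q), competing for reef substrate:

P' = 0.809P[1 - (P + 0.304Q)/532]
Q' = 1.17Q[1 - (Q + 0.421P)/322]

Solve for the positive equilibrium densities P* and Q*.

Setting both brackets to zero gives the nullclines P + 0.304Q = 532 and 0.421P + Q = 322.
Substituting Q = 322 - 0.421P into the first: P(1 - 0.304·0.421) = 532 - 0.304·322.
So P* = 434/0.872 = 498, and then Q* = 322 - 0.421·498 = 112.

P* ≈ 498, Q* ≈ 112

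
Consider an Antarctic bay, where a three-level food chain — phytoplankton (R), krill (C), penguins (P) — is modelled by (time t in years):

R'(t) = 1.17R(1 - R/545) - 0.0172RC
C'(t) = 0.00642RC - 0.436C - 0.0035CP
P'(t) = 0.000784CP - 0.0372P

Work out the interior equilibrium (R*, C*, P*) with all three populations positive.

R* ≈ 165, C* ≈ 47.4, P* ≈ 178

From dP/dt = 0: 0.000784C* = 0.0372, so C* = 47.4.
From dR/dt = 0: 1.17(1 - R*/545) = 0.0172·47.4, giving R* = 545·(1 - 0.698) = 165.
From dC/dt = 0: 0.00642·165 - 0.436 = 0.0035P*, so P* = 0.622/0.0035 = 178.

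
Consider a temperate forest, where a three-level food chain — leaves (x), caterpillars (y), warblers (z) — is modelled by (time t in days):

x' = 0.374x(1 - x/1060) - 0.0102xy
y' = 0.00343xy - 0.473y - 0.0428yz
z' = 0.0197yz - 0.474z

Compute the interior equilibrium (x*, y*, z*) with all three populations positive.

From dz/dt = 0: 0.0197y* = 0.474, so y* = 24.1.
From dx/dt = 0: 0.374(1 - x*/1060) = 0.0102·24.1, giving x* = 1060·(1 - 0.656) = 364.
From dy/dt = 0: 0.00343·364 - 0.473 = 0.0428z*, so z* = 0.777/0.0428 = 18.2.

x* ≈ 364, y* ≈ 24.1, z* ≈ 18.2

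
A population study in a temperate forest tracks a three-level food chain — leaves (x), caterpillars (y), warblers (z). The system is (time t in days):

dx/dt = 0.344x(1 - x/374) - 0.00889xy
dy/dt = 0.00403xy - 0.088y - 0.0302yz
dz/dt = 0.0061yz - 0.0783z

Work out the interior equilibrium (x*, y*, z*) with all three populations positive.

From dz/dt = 0: 0.0061y* = 0.0783, so y* = 12.8.
From dx/dt = 0: 0.344(1 - x*/374) = 0.00889·12.8, giving x* = 374·(1 - 0.332) = 250.
From dy/dt = 0: 0.00403·250 - 0.088 = 0.0302z*, so z* = 0.919/0.0302 = 30.4.

x* ≈ 250, y* ≈ 12.8, z* ≈ 30.4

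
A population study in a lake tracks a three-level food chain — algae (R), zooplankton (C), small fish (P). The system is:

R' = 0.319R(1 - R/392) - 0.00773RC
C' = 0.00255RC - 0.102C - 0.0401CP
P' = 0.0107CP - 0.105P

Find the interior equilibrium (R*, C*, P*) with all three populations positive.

From dP/dt = 0: 0.0107C* = 0.105, so C* = 9.81.
From dR/dt = 0: 0.319(1 - R*/392) = 0.00773·9.81, giving R* = 392·(1 - 0.238) = 299.
From dC/dt = 0: 0.00255·299 - 0.102 = 0.0401P*, so P* = 0.66/0.0401 = 16.5.

R* ≈ 299, C* ≈ 9.81, P* ≈ 16.5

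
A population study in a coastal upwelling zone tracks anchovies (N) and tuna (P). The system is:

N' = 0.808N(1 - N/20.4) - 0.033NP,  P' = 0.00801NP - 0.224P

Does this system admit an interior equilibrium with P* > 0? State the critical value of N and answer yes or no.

Threshold N = 28; K < 28, so no, the predator goes extinct.

The predator equation gives dP/dt > 0 only when N > 0.224/0.00801 = 28.
Without the predator, N → K = 20.4. Since 20.4 < 28, the predator cannot invade.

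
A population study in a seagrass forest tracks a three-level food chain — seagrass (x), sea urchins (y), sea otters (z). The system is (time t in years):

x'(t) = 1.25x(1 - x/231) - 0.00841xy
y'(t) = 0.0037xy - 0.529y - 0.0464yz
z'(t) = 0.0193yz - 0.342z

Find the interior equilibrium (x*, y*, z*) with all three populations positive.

x* ≈ 203, y* ≈ 17.7, z* ≈ 4.82

From dz/dt = 0: 0.0193y* = 0.342, so y* = 17.7.
From dx/dt = 0: 1.25(1 - x*/231) = 0.00841·17.7, giving x* = 231·(1 - 0.119) = 203.
From dy/dt = 0: 0.0037·203 - 0.529 = 0.0464z*, so z* = 0.224/0.0464 = 4.82.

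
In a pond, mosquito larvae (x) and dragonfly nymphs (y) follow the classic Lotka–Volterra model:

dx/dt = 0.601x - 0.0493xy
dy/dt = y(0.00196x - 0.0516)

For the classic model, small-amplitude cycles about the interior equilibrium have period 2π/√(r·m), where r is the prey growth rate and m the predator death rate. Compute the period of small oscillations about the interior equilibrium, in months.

Here r = 0.601 and m = 0.0516, so r·m = 0.031.
ω = √0.031 = 0.176 per month, hence T = 2π/ω ≈ 35.7 months.

T ≈ 35.7 months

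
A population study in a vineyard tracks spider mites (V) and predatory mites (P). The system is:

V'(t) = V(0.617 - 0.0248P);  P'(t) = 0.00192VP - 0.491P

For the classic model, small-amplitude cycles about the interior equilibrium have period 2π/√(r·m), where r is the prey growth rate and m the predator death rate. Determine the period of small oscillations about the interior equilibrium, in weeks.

Here r = 0.617 and m = 0.491, so r·m = 0.303.
ω = √0.303 = 0.55 per week, hence T = 2π/ω ≈ 11.4 weeks.

T ≈ 11.4 weeks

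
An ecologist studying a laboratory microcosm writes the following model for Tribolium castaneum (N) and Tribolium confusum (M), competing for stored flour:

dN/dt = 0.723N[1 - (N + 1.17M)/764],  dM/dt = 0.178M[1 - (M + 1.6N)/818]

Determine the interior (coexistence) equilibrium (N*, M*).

N* ≈ 221, M* ≈ 464

Setting both brackets to zero gives the nullclines N + 1.17M = 764 and 1.6N + M = 818.
Substituting M = 818 - 1.6N into the first: N(1 - 1.17·1.6) = 764 - 1.17·818.
So N* = -193/-0.872 = 221, and then M* = 818 - 1.6·221 = 464.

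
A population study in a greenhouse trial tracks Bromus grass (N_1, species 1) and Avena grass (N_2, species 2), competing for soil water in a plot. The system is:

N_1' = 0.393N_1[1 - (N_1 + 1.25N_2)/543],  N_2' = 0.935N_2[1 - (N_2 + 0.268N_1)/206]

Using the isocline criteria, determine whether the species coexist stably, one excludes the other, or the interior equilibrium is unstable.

Compare the nullcline intercepts: K1/α12 = 543/1.25 = 434 > K2 = 206; K2/α21 = 206/0.268 = 769 > K1 = 543.
Since both inequalities hold, each species can invade when rare, so the interior equilibrium is stable.

stable coexistence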